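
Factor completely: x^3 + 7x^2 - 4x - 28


Try integer roots (divisors of -28). x=2: p(2)=0.
Divide out (x - 2): quotient is x^2 + 9x + 14.
Factor the quadratic: (x + 7)(x + 2)
Result: (x - 2)(x + 7)(x + 2)


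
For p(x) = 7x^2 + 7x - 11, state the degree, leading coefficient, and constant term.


Highest power of x is 2, with coefficient 7. Constant term is -11.
Degree = 2, leading coefficient = 7, constant term = -11


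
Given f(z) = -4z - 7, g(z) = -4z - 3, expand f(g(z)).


Substitute g(z) into f:
f(g(z)) = -4*(-4z - 3) + (-7)
Expand and combine: 16z + 5


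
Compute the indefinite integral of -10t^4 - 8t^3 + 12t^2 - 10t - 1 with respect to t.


Reverse power rule on each term:
  ∫ -10t^4 dt = -2t^5
  ∫ -8t^3 dt = -2t^4
  ∫ 12t^2 dt = 4t^3
  ∫ -10t dt = -5t^2
  ∫ -1 dt = -t
F(t) = -2t^5 - 2t^4 + 4t^3 - 5t^2 - t + C


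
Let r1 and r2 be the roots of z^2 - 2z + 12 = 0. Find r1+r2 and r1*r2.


For az^2+bz+c=0: sum = -b/a, product = c/a.
a=1, b=-2, c=12
Sum = -(-2)/1 = 2
Product = (12)/1 = 12


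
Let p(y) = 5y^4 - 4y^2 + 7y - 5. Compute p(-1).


Using direct substitution:
  5 * (-1)^4 = 5
  0 * (-1)^3 = 0
  -4 * (-1)^2 = -4
  7 * (-1)^1 = -7
  constant: -5
Sum = 5 + 0 - 4 - 7 - 5 = -11


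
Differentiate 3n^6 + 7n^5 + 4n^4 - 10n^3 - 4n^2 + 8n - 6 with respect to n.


Apply the power rule term by term:
  d/dn(3n^6) = 18n^5
  d/dn(7n^5) = 35n^4
  d/dn(4n^4) = 16n^3
  d/dn(-10n^3) = -30n^2
  d/dn(-4n^2) = -8n
  d/dn(8n) = 8
  d/dn(-6) = 0
p'(n) = 18n^5 + 35n^4 + 16n^3 - 30n^2 - 8n + 8


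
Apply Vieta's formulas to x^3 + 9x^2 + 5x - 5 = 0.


Monic cubic x^3+bx^2+cx+d=0: sum=-b, pairwise sum=c, product=-d.
b=9, c=5, d=-5
r1+r2+r3 = -9
r1r2+r1r3+r2r3 = 5
r1r2r3 = 5


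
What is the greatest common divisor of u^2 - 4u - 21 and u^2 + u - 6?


Factor each:
  u^2 - 4u - 21 = (u + 3)(u - 7)
  u^2 + u - 6 = (u + 3)(u - 2)
Common monic factor: u + 3


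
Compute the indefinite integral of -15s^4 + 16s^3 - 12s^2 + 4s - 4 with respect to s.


Reverse power rule on each term:
  ∫ -15s^4 ds = -3s^5
  ∫ 16s^3 ds = 4s^4
  ∫ -12s^2 ds = -4s^3
  ∫ 4s ds = 2s^2
  ∫ -4 ds = -4s
F(s) = -3s^5 + 4s^4 - 4s^3 + 2s^2 - 4s + C


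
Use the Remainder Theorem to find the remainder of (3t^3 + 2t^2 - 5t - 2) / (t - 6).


By the Remainder Theorem, the remainder equals p(6):
  3*(6)^3 = 648
  2*(6)^2 = 72
  -5*(6)^1 = -30
  constant: -2
Sum: 648 + 72 - 30 - 2 = 688


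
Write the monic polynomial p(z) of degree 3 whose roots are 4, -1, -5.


p(z) = (z - 4)(z + 1)(z + 5)
Expand: z^3 + 2z^2 - 19z - 20


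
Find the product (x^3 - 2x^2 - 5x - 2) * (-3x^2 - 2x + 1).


Distribute each term of the first polynomial:
  (x^3)(-3x^2 - 2x + 1) = -3x^5 - 2x^4 + x^3
  (-2x^2)(-3x^2 - 2x + 1) = 6x^4 + 4x^3 - 2x^2
  (-5x)(-3x^2 - 2x + 1) = 15x^3 + 10x^2 - 5x
  (-2)(-3x^2 - 2x + 1) = 6x^2 + 4x - 2
Sum: -3x^5 + 4x^4 + 20x^3 + 14x^2 - x - 2


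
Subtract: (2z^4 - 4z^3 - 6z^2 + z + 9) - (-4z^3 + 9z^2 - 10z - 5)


Distribute the minus sign:
  (2z^4 - 4z^3 - 6z^2 + z + 9)
- (-4z^3 + 9z^2 - 10z - 5)
Negate second polynomial: 4z^3 - 9z^2 + 10z + 5
Add: 2z^4 - 15z^2 + 11z + 14


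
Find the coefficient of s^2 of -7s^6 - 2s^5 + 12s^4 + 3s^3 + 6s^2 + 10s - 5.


Read off the coefficient of s^2: 6


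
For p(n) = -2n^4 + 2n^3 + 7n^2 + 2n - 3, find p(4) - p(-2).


p(4) = -267
p(-2) = -27
p(4) - p(-2) = -267 + 27 = -240


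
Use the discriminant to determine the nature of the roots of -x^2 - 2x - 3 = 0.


D = b^2 - 4ac = (-2)^2 - 4(-1)(-3) = 4 - 12 = -8
Since D < 0: two complex conjugate roots (no real roots)


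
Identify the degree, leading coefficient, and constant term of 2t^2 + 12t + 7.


Highest power of t is 2, with coefficient 2. Constant term is 7.
Degree = 2, leading coefficient = 2, constant term = 7


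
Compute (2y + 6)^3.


Expand (2y + 6)^3 by repeated multiplication:
  (2y + 6)^2 = 4y^2 + 24y + 36
= 8y^3 + 72y^2 + 216y + 216


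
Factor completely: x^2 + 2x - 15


Roots satisfy r1 + r2 = -b/a = -2 and r1*r2 = c/a = -15.
So r1 = 3, r2 = -5.
x^2 + 2x - 15 = (x - r1)(x - r2) = (x - 3)(x + 5)


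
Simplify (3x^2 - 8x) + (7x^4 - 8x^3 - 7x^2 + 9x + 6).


Align terms by degree and add:
  3x^2 - 8x
+ 7x^4 - 8x^3 - 7x^2 + 9x + 6
= 7x^4 - 8x^3 - 4x^2 + x + 6


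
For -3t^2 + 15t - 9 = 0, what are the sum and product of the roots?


For at^2+bt+c=0: sum = -b/a, product = c/a.
a=-3, b=15, c=-9
Sum = -(15)/-3 = 5
Product = (-9)/-3 = 3


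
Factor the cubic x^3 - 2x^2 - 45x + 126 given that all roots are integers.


Try integer roots (divisors of 126). x=6: p(6)=0.
Divide out (x - 6): quotient is x^2 + 4x - 21.
Factor the quadratic: (x - 3)(x + 7)
Result: (x - 6)(x - 3)(x + 7)


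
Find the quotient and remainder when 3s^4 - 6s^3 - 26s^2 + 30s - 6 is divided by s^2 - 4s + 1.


(3s^4 - 6s^3 - 26s^2 + 30s - 6) / (s^2 - 4s + 1)
Step 1: 3s^2 * (s^2 - 4s + 1) = 3s^4 - 12s^3 + 3s^2; subtract.
Step 2: 6s * (s^2 - 4s + 1) = 6s^3 - 24s^2 + 6s; subtract.
Step 3: -5 * (s^2 - 4s + 1) = -5s^2 + 20s - 5; subtract.
Quotient: 3s^2 + 6s - 5, Remainder: 4s - 1


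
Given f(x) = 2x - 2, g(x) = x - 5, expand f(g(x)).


Substitute g(x) into f:
f(g(x)) = 2*(x - 5) + (-2)
Expand and combine: 2x - 12


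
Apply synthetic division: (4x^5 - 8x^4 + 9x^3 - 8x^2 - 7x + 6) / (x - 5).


Synthetic division with c = 5. Coefficients: 4, -8, 9, -8, -7, 6
Bring down 4.
  4 * 5 = 20; 20 - 8 = 12
  12 * 5 = 60; 60 + 9 = 69
  69 * 5 = 345; 345 - 8 = 337
  337 * 5 = 1685; 1685 - 7 = 1678
  1678 * 5 = 8390; 8390 + 6 = 8396
Quotient: 4x^4 + 12x^3 + 69x^2 + 337x + 1678, Remainder: 8396


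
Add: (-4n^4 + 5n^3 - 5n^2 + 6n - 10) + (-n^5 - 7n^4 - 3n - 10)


Align terms by degree and add:
  -4n^4 + 5n^3 - 5n^2 + 6n - 10
  -n^5 - 7n^4 - 3n - 10
= -n^5 - 11n^4 + 5n^3 - 5n^2 + 3n - 20


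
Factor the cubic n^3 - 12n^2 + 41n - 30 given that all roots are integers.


Try integer roots (divisors of -30). n=5: p(5)=0.
Divide out (n - 5): quotient is n^2 - 7n + 6.
Factor the quadratic: (n - 1)(n - 6)
Result: (n - 5)(n - 1)(n - 6)


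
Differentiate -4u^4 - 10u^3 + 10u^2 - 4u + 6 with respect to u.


Apply the power rule term by term:
  d/du(-4u^4) = -16u^3
  d/du(-10u^3) = -30u^2
  d/du(10u^2) = 20u
  d/du(-4u) = -4
  d/du(6) = 0
p'(u) = -16u^3 - 30u^2 + 20u - 4


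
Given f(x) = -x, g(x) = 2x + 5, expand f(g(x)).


Substitute g(x) into f:
f(g(x)) = -1*(2x + 5)
Expand and combine: -2x - 5


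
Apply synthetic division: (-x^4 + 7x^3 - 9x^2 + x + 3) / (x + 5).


Synthetic division with c = -5. Coefficients: -1, 7, -9, 1, 3
Bring down -1.
  -1 * -5 = 5; 5 + 7 = 12
  12 * -5 = -60; -60 - 9 = -69
  -69 * -5 = 345; 345 + 1 = 346
  346 * -5 = -1730; -1730 + 3 = -1727
Quotient: -x^3 + 12x^2 - 69x + 346, Remainder: -1727


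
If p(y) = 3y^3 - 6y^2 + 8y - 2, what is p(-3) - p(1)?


p(-3) = -161
p(1) = 3
p(-3) - p(1) = -161 - 3 = -164


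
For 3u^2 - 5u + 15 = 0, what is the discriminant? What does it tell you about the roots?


D = b^2 - 4ac = (-5)^2 - 4(3)(15) = 25 - 180 = -155
Since D < 0: two complex conjugate roots (no real roots)


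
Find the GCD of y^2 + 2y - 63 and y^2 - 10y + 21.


Factor each:
  y^2 + 2y - 63 = (y - 7)(y + 9)
  y^2 - 10y + 21 = (y - 7)(y - 3)
Common monic factor: y - 7


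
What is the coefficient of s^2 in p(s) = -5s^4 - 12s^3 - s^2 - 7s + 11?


Read off the coefficient of s^2: -1


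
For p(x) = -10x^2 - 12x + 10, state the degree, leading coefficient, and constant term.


Highest power of x is 2, with coefficient -10. Constant term is 10.
Degree = 2, leading coefficient = -10, constant term = 10


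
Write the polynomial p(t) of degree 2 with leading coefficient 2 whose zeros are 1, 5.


p(t) = 2(t - 1)(t - 5)
Expand: 2t^2 - 12t + 10


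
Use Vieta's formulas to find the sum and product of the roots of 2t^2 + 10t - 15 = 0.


For at^2+bt+c=0: sum = -b/a, product = c/a.
a=2, b=10, c=-15
Sum = -(10)/2 = -5
Product = (-15)/2 = -15/2


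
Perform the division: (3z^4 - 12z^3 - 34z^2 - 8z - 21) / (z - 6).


(3z^4 - 12z^3 - 34z^2 - 8z - 21) / (z - 6)
Step 1: 3z^3 * (z - 6) = 3z^4 - 18z^3; subtract.
Step 2: 6z^2 * (z - 6) = 6z^3 - 36z^2; subtract.
Step 3: 2z * (z - 6) = 2z^2 - 12z; subtract.
Step 4: 4 * (z - 6) = 4z - 24; subtract.
Quotient: 3z^3 + 6z^2 + 2z + 4, Remainder: 3


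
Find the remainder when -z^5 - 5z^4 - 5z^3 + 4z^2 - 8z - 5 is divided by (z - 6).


By the Remainder Theorem, the remainder equals p(6):
  -1*(6)^5 = -7776
  -5*(6)^4 = -6480
  -5*(6)^3 = -1080
  4*(6)^2 = 144
  -8*(6)^1 = -48
  constant: -5
Sum: -7776 - 6480 - 1080 + 144 - 48 - 5 = -15245


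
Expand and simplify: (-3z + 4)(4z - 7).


Distribute each term of the first polynomial:
  (-3z)(4z - 7) = -12z^2 + 21z
  (4)(4z - 7) = 16z - 28
Sum: -12z^2 + 37z - 28


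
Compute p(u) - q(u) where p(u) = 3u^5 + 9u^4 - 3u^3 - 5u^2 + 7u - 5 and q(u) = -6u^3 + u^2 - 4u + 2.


Distribute the minus sign:
  (3u^5 + 9u^4 - 3u^3 - 5u^2 + 7u - 5)
- (-6u^3 + u^2 - 4u + 2)
Negate second polynomial: 6u^3 - u^2 + 4u - 2
Add: 3u^5 + 9u^4 + 3u^3 - 6u^2 + 11u - 7


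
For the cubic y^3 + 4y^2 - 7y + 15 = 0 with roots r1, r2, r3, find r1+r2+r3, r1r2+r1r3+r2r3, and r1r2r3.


Monic cubic y^3+by^2+cy+d=0: sum=-b, pairwise sum=c, product=-d.
b=4, c=-7, d=15
r1+r2+r3 = -4
r1r2+r1r3+r2r3 = -7
r1r2r3 = -15


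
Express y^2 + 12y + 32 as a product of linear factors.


Roots satisfy r1 + r2 = -b/a = -12 and r1*r2 = c/a = 32.
So r1 = -8, r2 = -4.
y^2 + 12y + 32 = (y - r1)(y - r2) = (y + 8)(y + 4)


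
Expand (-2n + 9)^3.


Expand (-2n + 9)^3 by repeated multiplication:
  (-2n + 9)^2 = 4n^2 - 36n + 81
= -8n^3 + 108n^2 - 486n + 729


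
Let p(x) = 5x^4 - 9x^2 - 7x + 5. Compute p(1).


Using direct substitution:
  5 * (1)^4 = 5
  0 * (1)^3 = 0
  -9 * (1)^2 = -9
  -7 * (1)^1 = -7
  constant: 5
Sum = 5 + 0 - 9 - 7 + 5 = -6


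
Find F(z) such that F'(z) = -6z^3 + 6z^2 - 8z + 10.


Reverse power rule on each term:
  ∫ -6z^3 dz = -(3/2)z^4
  ∫ 6z^2 dz = 2z^3
  ∫ -8z dz = -4z^2
  ∫ 10 dz = 10z
F(z) = -(3/2)z^4 + 2z^3 - 4z^2 + 10z + C


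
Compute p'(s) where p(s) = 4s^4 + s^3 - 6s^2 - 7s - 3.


Apply the power rule term by term:
  d/ds(4s^4) = 16s^3
  d/ds(s^3) = 3s^2
  d/ds(-6s^2) = -12s
  d/ds(-7s) = -7
  d/ds(-3) = 0
p'(s) = 16s^3 + 3s^2 - 12s - 7


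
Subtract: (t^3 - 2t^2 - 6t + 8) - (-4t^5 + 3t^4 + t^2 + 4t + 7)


Distribute the minus sign:
  (t^3 - 2t^2 - 6t + 8)
- (-4t^5 + 3t^4 + t^2 + 4t + 7)
Negate second polynomial: 4t^5 - 3t^4 - t^2 - 4t - 7
Add: 4t^5 - 3t^4 + t^3 - 3t^2 - 10t + 1


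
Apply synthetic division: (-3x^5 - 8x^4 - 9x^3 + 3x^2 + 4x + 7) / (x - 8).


Synthetic division with c = 8. Coefficients: -3, -8, -9, 3, 4, 7
Bring down -3.
  -3 * 8 = -24; -24 - 8 = -32
  -32 * 8 = -256; -256 - 9 = -265
  -265 * 8 = -2120; -2120 + 3 = -2117
  -2117 * 8 = -16936; -16936 + 4 = -16932
  -16932 * 8 = -135456; -135456 + 7 = -135449
Quotient: -3x^4 - 32x^3 - 265x^2 - 2117x - 16932, Remainder: -135449


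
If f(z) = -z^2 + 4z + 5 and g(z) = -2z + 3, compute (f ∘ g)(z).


Substitute g(z) into f:
f(g(z)) = -1*(-2z + 3)^2 + 4*(-2z + 3) + 5
(-2z + 3)^2 = 4z^2 - 12z + 9
Expand and combine: -4z^2 + 4z + 8


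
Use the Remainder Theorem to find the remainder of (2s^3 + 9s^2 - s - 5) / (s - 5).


By the Remainder Theorem, the remainder equals p(5):
  2*(5)^3 = 250
  9*(5)^2 = 225
  -1*(5)^1 = -5
  constant: -5
Sum: 250 + 225 - 5 - 5 = 465


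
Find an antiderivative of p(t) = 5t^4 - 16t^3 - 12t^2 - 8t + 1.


Reverse power rule on each term:
  ∫ 5t^4 dt = t^5
  ∫ -16t^3 dt = -4t^4
  ∫ -12t^2 dt = -4t^3
  ∫ -8t dt = -4t^2
  ∫ 1 dt = t
F(t) = t^5 - 4t^4 - 4t^3 - 4t^2 + t + C


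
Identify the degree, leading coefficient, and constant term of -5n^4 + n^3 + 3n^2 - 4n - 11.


Highest power of n is 4, with coefficient -5. Constant term is -11.
Degree = 4, leading coefficient = -5, constant term = -11


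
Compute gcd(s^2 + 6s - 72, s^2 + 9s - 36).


Factor each:
  s^2 + 6s - 72 = (s + 12)(s - 6)
  s^2 + 9s - 36 = (s + 12)(s - 3)
Common monic factor: s + 12


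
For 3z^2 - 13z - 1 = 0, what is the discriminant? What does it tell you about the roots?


D = b^2 - 4ac = (-13)^2 - 4(3)(-1) = 169 + 12 = 181
Since D > 0: two distinct irrational roots


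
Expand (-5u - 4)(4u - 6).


Distribute each term of the first polynomial:
  (-5u)(4u - 6) = -20u^2 + 30u
  (-4)(4u - 6) = -16u + 24
Sum: -20u^2 + 14u + 24


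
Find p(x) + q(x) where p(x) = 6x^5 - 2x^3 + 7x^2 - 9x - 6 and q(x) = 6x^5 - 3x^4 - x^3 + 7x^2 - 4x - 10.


Align terms by degree and add:
  6x^5 - 2x^3 + 7x^2 - 9x - 6
+ 6x^5 - 3x^4 - x^3 + 7x^2 - 4x - 10
= 12x^5 - 3x^4 - 3x^3 + 14x^2 - 13x - 16


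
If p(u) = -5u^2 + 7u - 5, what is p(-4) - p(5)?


p(-4) = -113
p(5) = -95
p(-4) - p(5) = -113 + 95 = -18


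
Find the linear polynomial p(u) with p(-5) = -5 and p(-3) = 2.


p(u) = mu + b. Using p(-5)=-5, p(-3)=2:
m = (-5 - 2)/(-5 + 3) = -7/-2 = 7/2
b = -5 - m*(-5) = -5 + 35/2 = 25/2
p(u) = (7/2)u + (25/2)


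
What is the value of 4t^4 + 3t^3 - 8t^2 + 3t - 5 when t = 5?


Using direct substitution:
  4 * (5)^4 = 2500
  3 * (5)^3 = 375
  -8 * (5)^2 = -200
  3 * (5)^1 = 15
  constant: -5
Sum = 2500 + 375 - 200 + 15 - 5 = 2685


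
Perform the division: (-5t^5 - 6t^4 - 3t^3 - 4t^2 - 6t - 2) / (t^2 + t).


(-5t^5 - 6t^4 - 3t^3 - 4t^2 - 6t - 2) / (t^2 + t)
Step 1: -5t^3 * (t^2 + t) = -5t^5 - 5t^4; subtract.
Step 2: -t^2 * (t^2 + t) = -t^4 - t^3; subtract.
Step 3: -2t * (t^2 + t) = -2t^3 - 2t^2; subtract.
Step 4: -2 * (t^2 + t) = -2t^2 - 2t; subtract.
Quotient: -5t^3 - t^2 - 2t - 2, Remainder: -4t - 2


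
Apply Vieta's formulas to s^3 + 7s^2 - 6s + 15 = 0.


Monic cubic s^3+bs^2+cs+d=0: sum=-b, pairwise sum=c, product=-d.
b=7, c=-6, d=15
r1+r2+r3 = -7
r1r2+r1r3+r2r3 = -6
r1r2r3 = -15


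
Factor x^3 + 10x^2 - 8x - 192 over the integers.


Try integer roots (divisors of -192). x=4: p(4)=0.
Divide out (x - 4): quotient is x^2 + 14x + 48.
Factor the quadratic: (x + 8)(x + 6)
Result: (x - 4)(x + 8)(x + 6)


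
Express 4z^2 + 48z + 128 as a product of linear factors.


Roots satisfy r1 + r2 = -b/a = -12 and r1*r2 = c/a = 32.
So r1 = -8, r2 = -4.
4z^2 + 48z + 128 = 4(z - r1)(z - r2) = 4(z + 8)(z + 4)


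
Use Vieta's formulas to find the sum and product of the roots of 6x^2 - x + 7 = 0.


For ax^2+bx+c=0: sum = -b/a, product = c/a.
a=6, b=-1, c=7
Sum = -(-1)/6 = 1/6
Product = (7)/6 = 7/6


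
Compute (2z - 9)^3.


Expand (2z - 9)^3 by repeated multiplication:
  (2z - 9)^2 = 4z^2 - 36z + 81
= 8z^3 - 108z^2 + 486z - 729


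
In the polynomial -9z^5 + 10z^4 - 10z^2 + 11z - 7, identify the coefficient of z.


Read off the coefficient of z: 11


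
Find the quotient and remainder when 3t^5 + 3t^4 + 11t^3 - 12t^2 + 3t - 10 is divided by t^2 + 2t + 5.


(3t^5 + 3t^4 + 11t^3 - 12t^2 + 3t - 10) / (t^2 + 2t + 5)
Step 1: 3t^3 * (t^2 + 2t + 5) = 3t^5 + 6t^4 + 15t^3; subtract.
Step 2: -3t^2 * (t^2 + 2t + 5) = -3t^4 - 6t^3 - 15t^2; subtract.
Step 3: 2t * (t^2 + 2t + 5) = 2t^3 + 4t^2 + 10t; subtract.
Step 4: -1 * (t^2 + 2t + 5) = -t^2 - 2t - 5; subtract.
Quotient: 3t^3 - 3t^2 + 2t - 1, Remainder: -5t - 5


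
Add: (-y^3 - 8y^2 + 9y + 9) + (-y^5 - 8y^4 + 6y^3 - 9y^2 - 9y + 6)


Align terms by degree and add:
  -y^3 - 8y^2 + 9y + 9
  -y^5 - 8y^4 + 6y^3 - 9y^2 - 9y + 6
= -y^5 - 8y^4 + 5y^3 - 17y^2 + 15


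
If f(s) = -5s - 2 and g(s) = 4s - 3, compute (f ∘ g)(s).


Substitute g(s) into f:
f(g(s)) = -5*(4s - 3) + (-2)
Expand and combine: -20s + 13


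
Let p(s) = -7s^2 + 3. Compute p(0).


Using direct substitution:
  -7 * (0)^2 = 0
  0 * (0)^1 = 0
  constant: 3
Sum = 0 + 0 + 3 = 3


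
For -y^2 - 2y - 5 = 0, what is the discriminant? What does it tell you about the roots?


D = b^2 - 4ac = (-2)^2 - 4(-1)(-5) = 4 - 20 = -16
Since D < 0: two complex conjugate roots (no real roots)


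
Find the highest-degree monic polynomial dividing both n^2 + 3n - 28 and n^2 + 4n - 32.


Factor each:
  n^2 + 3n - 28 = (n - 4)(n + 7)
  n^2 + 4n - 32 = (n - 4)(n + 8)
Common monic factor: n - 4


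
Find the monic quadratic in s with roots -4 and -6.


p(s) = (s + 4)(s + 6)
Expand: s^2 + 10s + 24


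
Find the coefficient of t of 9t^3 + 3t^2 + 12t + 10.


Read off the coefficient of t: 12


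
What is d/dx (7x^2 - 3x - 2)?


Apply the power rule term by term:
  d/dx(7x^2) = 14x
  d/dx(-3x) = -3
  d/dx(-2) = 0
p'(x) = 14x - 3


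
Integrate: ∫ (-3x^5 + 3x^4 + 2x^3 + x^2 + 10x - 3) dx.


Reverse power rule on each term:
  ∫ -3x^5 dx = -(1/2)x^6
  ∫ 3x^4 dx = (3/5)x^5
  ∫ 2x^3 dx = (1/2)x^4
  ∫ x^2 dx = (1/3)x^3
  ∫ 10x dx = 5x^2
  ∫ -3 dx = -3x
F(x) = -(1/2)x^6 + (3/5)x^5 + (1/2)x^4 + (1/3)x^3 + 5x^2 - 3x + C


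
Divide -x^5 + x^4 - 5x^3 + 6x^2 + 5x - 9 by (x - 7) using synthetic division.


Synthetic division with c = 7. Coefficients: -1, 1, -5, 6, 5, -9
Bring down -1.
  -1 * 7 = -7; -7 + 1 = -6
  -6 * 7 = -42; -42 - 5 = -47
  -47 * 7 = -329; -329 + 6 = -323
  -323 * 7 = -2261; -2261 + 5 = -2256
  -2256 * 7 = -15792; -15792 - 9 = -15801
Quotient: -x^4 - 6x^3 - 47x^2 - 323x - 2256, Remainder: -15801


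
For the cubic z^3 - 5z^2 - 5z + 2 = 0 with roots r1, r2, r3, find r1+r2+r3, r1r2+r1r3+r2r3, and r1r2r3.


Monic cubic z^3+bz^2+cz+d=0: sum=-b, pairwise sum=c, product=-d.
b=-5, c=-5, d=2
r1+r2+r3 = 5
r1r2+r1r3+r2r3 = -5
r1r2r3 = -2


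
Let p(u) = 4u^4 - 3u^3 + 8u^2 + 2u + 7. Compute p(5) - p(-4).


p(5) = 2342
p(-4) = 1343
p(5) - p(-4) = 2342 - 1343 = 999


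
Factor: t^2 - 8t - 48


Roots satisfy r1 + r2 = -b/a = 8 and r1*r2 = c/a = -48.
So r1 = -4, r2 = 12.
t^2 - 8t - 48 = (t - r1)(t - r2) = (t + 4)(t - 12)


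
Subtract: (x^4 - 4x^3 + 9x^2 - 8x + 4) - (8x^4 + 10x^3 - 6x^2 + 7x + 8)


Distribute the minus sign:
  (x^4 - 4x^3 + 9x^2 - 8x + 4)
- (8x^4 + 10x^3 - 6x^2 + 7x + 8)
Negate second polynomial: -8x^4 - 10x^3 + 6x^2 - 7x - 8
Add: -7x^4 - 14x^3 + 15x^2 - 15x - 4


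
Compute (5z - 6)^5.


Expand (5z - 6)^5 by repeated multiplication:
  (5z - 6)^2 = 25z^2 - 60z + 36
  (5z - 6)^3 = 125z^3 - 450z^2 + 540z - 216
  (5z - 6)^4 = 625z^4 - 3000z^3 + 5400z^2 - 4320z + 1296
= 3125z^5 - 18750z^4 + 45000z^3 - 54000z^2 + 32400z - 7776


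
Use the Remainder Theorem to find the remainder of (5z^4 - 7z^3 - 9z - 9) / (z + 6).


By the Remainder Theorem, the remainder equals p(-6):
  5*(-6)^4 = 6480
  -7*(-6)^3 = 1512
  0*(-6)^2 = 0
  -9*(-6)^1 = 54
  constant: -9
Sum: 6480 + 1512 + 0 + 54 - 9 = 8037


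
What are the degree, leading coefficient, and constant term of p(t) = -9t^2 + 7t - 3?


Highest power of t is 2, with coefficient -9. Constant term is -3.
Degree = 2, leading coefficient = -9, constant term = -3


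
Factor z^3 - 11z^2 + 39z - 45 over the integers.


Try integer roots (divisors of -45). z=3: p(3)=0.
Divide out (z - 3): quotient is z^2 - 8z + 15.
Factor the quadratic: (z - 5)(z - 3)
Result: (z - 3)(z - 5)(z - 3)


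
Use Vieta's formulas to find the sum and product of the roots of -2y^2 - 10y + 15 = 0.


For ay^2+by+c=0: sum = -b/a, product = c/a.
a=-2, b=-10, c=15
Sum = -(-10)/-2 = -5
Product = (15)/-2 = -15/2


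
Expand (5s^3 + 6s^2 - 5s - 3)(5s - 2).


Distribute each term of the first polynomial:
  (5s^3)(5s - 2) = 25s^4 - 10s^3
  (6s^2)(5s - 2) = 30s^3 - 12s^2
  (-5s)(5s - 2) = -25s^2 + 10s
  (-3)(5s - 2) = -15s + 6
Sum: 25s^4 + 20s^3 - 37s^2 - 5s + 6


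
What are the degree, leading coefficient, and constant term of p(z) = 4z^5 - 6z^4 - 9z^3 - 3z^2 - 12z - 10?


Highest power of z is 5, with coefficient 4. Constant term is -10.
Degree = 5, leading coefficient = 4, constant term = -10


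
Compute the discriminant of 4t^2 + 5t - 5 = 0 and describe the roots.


D = b^2 - 4ac = (5)^2 - 4(4)(-5) = 25 + 80 = 105
Since D > 0: two distinct irrational roots


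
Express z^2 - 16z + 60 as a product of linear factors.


Roots satisfy r1 + r2 = -b/a = 16 and r1*r2 = c/a = 60.
So r1 = 6, r2 = 10.
z^2 - 16z + 60 = (z - r1)(z - r2) = (z - 6)(z - 10)


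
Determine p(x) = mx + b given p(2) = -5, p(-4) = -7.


p(x) = mx + b. Using p(2)=-5, p(-4)=-7:
m = (-5 + 7)/(2 + 4) = 2/6 = 1/3
b = -5 - m*(2) = -5 - 2/3 = -17/3
p(x) = (1/3)x - (17/3)


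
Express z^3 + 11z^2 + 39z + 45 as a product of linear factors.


Try integer roots (divisors of 45). z=-3: p(-3)=0.
Divide out (z + 3): quotient is z^2 + 8z + 15.
Factor the quadratic: (z + 5)(z + 3)
Result: (z + 3)(z + 5)(z + 3)


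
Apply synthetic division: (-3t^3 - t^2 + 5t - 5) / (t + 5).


Synthetic division with c = -5. Coefficients: -3, -1, 5, -5
Bring down -3.
  -3 * -5 = 15; 15 - 1 = 14
  14 * -5 = -70; -70 + 5 = -65
  -65 * -5 = 325; 325 - 5 = 320
Quotient: -3t^2 + 14t - 65, Remainder: 320


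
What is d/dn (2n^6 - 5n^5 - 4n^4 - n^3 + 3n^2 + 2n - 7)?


Apply the power rule term by term:
  d/dn(2n^6) = 12n^5
  d/dn(-5n^5) = -25n^4
  d/dn(-4n^4) = -16n^3
  d/dn(-n^3) = -3n^2
  d/dn(3n^2) = 6n
  d/dn(2n) = 2
  d/dn(-7) = 0
p'(n) = 12n^5 - 25n^4 - 16n^3 - 3n^2 + 6n + 2


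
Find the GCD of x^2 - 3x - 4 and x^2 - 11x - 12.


Factor each:
  x^2 - 3x - 4 = (x + 1)(x - 4)
  x^2 - 11x - 12 = (x + 1)(x - 12)
Common monic factor: x + 1


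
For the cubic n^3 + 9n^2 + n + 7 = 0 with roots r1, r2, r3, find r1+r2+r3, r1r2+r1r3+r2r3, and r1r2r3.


Monic cubic n^3+bn^2+cn+d=0: sum=-b, pairwise sum=c, product=-d.
b=9, c=1, d=7
r1+r2+r3 = -9
r1r2+r1r3+r2r3 = 1
r1r2r3 = -7


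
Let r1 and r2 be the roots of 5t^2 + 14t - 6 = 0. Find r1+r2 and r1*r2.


For at^2+bt+c=0: sum = -b/a, product = c/a.
a=5, b=14, c=-6
Sum = -(14)/5 = -14/5
Product = (-6)/5 = -6/5


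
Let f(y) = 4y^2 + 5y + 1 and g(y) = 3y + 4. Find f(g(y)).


Substitute g(y) into f:
f(g(y)) = 4*(3y + 4)^2 + 5*(3y + 4) + 1
(3y + 4)^2 = 9y^2 + 24y + 16
Expand and combine: 36y^2 + 111y + 85


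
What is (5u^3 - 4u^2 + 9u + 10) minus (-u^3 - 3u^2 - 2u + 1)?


Distribute the minus sign:
  (5u^3 - 4u^2 + 9u + 10)
- (-u^3 - 3u^2 - 2u + 1)
Negate second polynomial: u^3 + 3u^2 + 2u - 1
Add: 6u^3 - u^2 + 11u + 9


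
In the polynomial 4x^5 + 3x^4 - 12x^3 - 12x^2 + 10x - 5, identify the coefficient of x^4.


Read off the coefficient of x^4: 3


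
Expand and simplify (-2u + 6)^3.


Expand (-2u + 6)^3 by repeated multiplication:
  (-2u + 6)^2 = 4u^2 - 24u + 36
= -8u^3 + 72u^2 - 216u + 216


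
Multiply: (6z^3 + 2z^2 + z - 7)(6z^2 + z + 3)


Distribute each term of the first polynomial:
  (6z^3)(6z^2 + z + 3) = 36z^5 + 6z^4 + 18z^3
  (2z^2)(6z^2 + z + 3) = 12z^4 + 2z^3 + 6z^2
  (z)(6z^2 + z + 3) = 6z^3 + z^2 + 3z
  (-7)(6z^2 + z + 3) = -42z^2 - 7z - 21
Sum: 36z^5 + 18z^4 + 26z^3 - 35z^2 - 4z - 21


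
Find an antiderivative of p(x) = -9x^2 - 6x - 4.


Reverse power rule on each term:
  ∫ -9x^2 dx = -3x^3
  ∫ -6x dx = -3x^2
  ∫ -4 dx = -4x
F(x) = -3x^3 - 3x^2 - 4x + C


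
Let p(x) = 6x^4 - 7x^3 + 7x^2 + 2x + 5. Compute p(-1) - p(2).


p(-1) = 23
p(2) = 77
p(-1) - p(2) = 23 - 77 = -54


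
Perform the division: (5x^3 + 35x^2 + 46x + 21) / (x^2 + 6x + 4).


(5x^3 + 35x^2 + 46x + 21) / (x^2 + 6x + 4)
Step 1: 5x * (x^2 + 6x + 4) = 5x^3 + 30x^2 + 20x; subtract.
Step 2: 5 * (x^2 + 6x + 4) = 5x^2 + 30x + 20; subtract.
Quotient: 5x + 5, Remainder: -4x + 1


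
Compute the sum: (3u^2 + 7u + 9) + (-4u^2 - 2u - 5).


Align terms by degree and add:
  3u^2 + 7u + 9
  -4u^2 - 2u - 5
= -u^2 + 5u + 4


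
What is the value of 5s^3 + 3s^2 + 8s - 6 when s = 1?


Using direct substitution:
  5 * (1)^3 = 5
  3 * (1)^2 = 3
  8 * (1)^1 = 8
  constant: -6
Sum = 5 + 3 + 8 - 6 = 10


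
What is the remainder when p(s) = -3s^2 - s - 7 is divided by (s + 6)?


By the Remainder Theorem, the remainder equals p(-6):
  -3*(-6)^2 = -108
  -1*(-6)^1 = 6
  constant: -7
Sum: -108 + 6 - 7 = -109


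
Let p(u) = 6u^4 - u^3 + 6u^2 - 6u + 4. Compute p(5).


Using direct substitution:
  6 * (5)^4 = 3750
  -1 * (5)^3 = -125
  6 * (5)^2 = 150
  -6 * (5)^1 = -30
  constant: 4
Sum = 3750 - 125 + 150 - 30 + 4 = 3749


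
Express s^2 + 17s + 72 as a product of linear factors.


Roots satisfy r1 + r2 = -b/a = -17 and r1*r2 = c/a = 72.
So r1 = -8, r2 = -9.
s^2 + 17s + 72 = (s - r1)(s - r2) = (s + 8)(s + 9)


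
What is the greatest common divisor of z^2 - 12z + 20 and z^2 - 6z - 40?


Factor each:
  z^2 - 12z + 20 = (z - 10)(z - 2)
  z^2 - 6z - 40 = (z - 10)(z + 4)
Common monic factor: z - 10


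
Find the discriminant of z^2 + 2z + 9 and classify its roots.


D = b^2 - 4ac = (2)^2 - 4(1)(9) = 4 - 36 = -32
Since D < 0: two complex conjugate roots (no real roots)


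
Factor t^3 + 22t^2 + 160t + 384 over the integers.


Try integer roots (divisors of 384). t=-8: p(-8)=0.
Divide out (t + 8): quotient is t^2 + 14t + 48.
Factor the quadratic: (t + 6)(t + 8)
Result: (t + 8)(t + 6)(t + 8)


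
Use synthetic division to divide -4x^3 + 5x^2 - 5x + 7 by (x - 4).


Synthetic division with c = 4. Coefficients: -4, 5, -5, 7
Bring down -4.
  -4 * 4 = -16; -16 + 5 = -11
  -11 * 4 = -44; -44 - 5 = -49
  -49 * 4 = -196; -196 + 7 = -189
Quotient: -4x^2 - 11x - 49, Remainder: -189


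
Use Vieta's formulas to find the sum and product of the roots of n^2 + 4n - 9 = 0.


For an^2+bn+c=0: sum = -b/a, product = c/a.
a=1, b=4, c=-9
Sum = -(4)/1 = -4
Product = (-9)/1 = -9


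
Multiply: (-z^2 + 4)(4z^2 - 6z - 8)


Distribute each term of the first polynomial:
  (-z^2)(4z^2 - 6z - 8) = -4z^4 + 6z^3 + 8z^2
  (4)(4z^2 - 6z - 8) = 16z^2 - 24z - 32
Sum: -4z^4 + 6z^3 + 24z^2 - 24z - 32


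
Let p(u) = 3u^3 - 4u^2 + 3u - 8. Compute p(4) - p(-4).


p(4) = 132
p(-4) = -276
p(4) - p(-4) = 132 + 276 = 408


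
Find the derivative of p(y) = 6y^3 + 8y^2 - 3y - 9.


Apply the power rule term by term:
  d/dy(6y^3) = 18y^2
  d/dy(8y^2) = 16y
  d/dy(-3y) = -3
  d/dy(-9) = 0
p'(y) = 18y^2 + 16y - 3


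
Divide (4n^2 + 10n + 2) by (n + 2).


(4n^2 + 10n + 2) / (n + 2)
Step 1: 4n * (n + 2) = 4n^2 + 8n; subtract.
Step 2: 2 * (n + 2) = 2n + 4; subtract.
Quotient: 4n + 2, Remainder: -2


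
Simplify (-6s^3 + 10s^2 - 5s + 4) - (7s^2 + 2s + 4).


Distribute the minus sign:
  (-6s^3 + 10s^2 - 5s + 4)
- (7s^2 + 2s + 4)
Negate second polynomial: -7s^2 - 2s - 4
Add: -6s^3 + 3s^2 - 7s


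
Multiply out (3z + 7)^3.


Expand (3z + 7)^3 by repeated multiplication:
  (3z + 7)^2 = 9z^2 + 42z + 49
= 27z^3 + 189z^2 + 441z + 343


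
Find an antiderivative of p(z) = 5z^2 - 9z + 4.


Reverse power rule on each term:
  ∫ 5z^2 dz = (5/3)z^3
  ∫ -9z dz = -(9/2)z^2
  ∫ 4 dz = 4z
F(z) = (5/3)z^3 - (9/2)z^2 + 4z + C


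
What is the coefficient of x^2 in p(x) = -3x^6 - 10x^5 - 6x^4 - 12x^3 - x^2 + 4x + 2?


Read off the coefficient of x^2: -1


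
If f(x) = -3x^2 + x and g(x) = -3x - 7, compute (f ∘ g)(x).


Substitute g(x) into f:
f(g(x)) = -3*(-3x - 7)^2 + 1*(-3x - 7)
(-3x - 7)^2 = 9x^2 + 42x + 49
Expand and combine: -27x^2 - 129x - 154


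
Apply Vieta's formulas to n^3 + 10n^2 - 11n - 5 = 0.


Monic cubic n^3+bn^2+cn+d=0: sum=-b, pairwise sum=c, product=-d.
b=10, c=-11, d=-5
r1+r2+r3 = -10
r1r2+r1r3+r2r3 = -11
r1r2r3 = 5


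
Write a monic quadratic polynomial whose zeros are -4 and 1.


p(x) = (x + 4)(x - 1)
Expand: x^2 + 3x - 4


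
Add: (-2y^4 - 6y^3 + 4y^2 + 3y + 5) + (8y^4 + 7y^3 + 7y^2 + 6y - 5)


Align terms by degree and add:
  -2y^4 - 6y^3 + 4y^2 + 3y + 5
+ 8y^4 + 7y^3 + 7y^2 + 6y - 5
= 6y^4 + y^3 + 11y^2 + 9y


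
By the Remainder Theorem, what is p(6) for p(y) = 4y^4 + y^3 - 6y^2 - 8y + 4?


By the Remainder Theorem, the remainder equals p(6):
  4*(6)^4 = 5184
  1*(6)^3 = 216
  -6*(6)^2 = -216
  -8*(6)^1 = -48
  constant: 4
Sum: 5184 + 216 - 216 - 48 + 4 = 5140


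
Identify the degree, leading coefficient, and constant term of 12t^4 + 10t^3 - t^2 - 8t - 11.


Highest power of t is 4, with coefficient 12. Constant term is -11.
Degree = 4, leading coefficient = 12, constant term = -11


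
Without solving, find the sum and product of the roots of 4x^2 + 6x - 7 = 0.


For ax^2+bx+c=0: sum = -b/a, product = c/a.
a=4, b=6, c=-7
Sum = -(6)/4 = -3/2
Product = (-7)/4 = -7/4


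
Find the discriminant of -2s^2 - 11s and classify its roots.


D = b^2 - 4ac = (-11)^2 - 4(-2)(0) = 121 = 121
Since D > 0: two distinct rational roots


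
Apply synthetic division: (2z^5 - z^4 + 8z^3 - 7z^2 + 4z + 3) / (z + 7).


Synthetic division with c = -7. Coefficients: 2, -1, 8, -7, 4, 3
Bring down 2.
  2 * -7 = -14; -14 - 1 = -15
  -15 * -7 = 105; 105 + 8 = 113
  113 * -7 = -791; -791 - 7 = -798
  -798 * -7 = 5586; 5586 + 4 = 5590
  5590 * -7 = -39130; -39130 + 3 = -39127
Quotient: 2z^4 - 15z^3 + 113z^2 - 798z + 5590, Remainder: -39127


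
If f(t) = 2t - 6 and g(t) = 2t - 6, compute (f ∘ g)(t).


Substitute g(t) into f:
f(g(t)) = 2*(2t - 6) + (-6)
Expand and combine: 4t - 18


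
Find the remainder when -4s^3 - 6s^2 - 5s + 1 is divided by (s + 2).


By the Remainder Theorem, the remainder equals p(-2):
  -4*(-2)^3 = 32
  -6*(-2)^2 = -24
  -5*(-2)^1 = 10
  constant: 1
Sum: 32 - 24 + 10 + 1 = 19


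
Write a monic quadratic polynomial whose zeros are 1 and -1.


p(x) = (x - 1)(x + 1)
Expand: x^2 - 1


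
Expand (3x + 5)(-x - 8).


Distribute each term of the first polynomial:
  (3x)(-x - 8) = -3x^2 - 24x
  (5)(-x - 8) = -5x - 40
Sum: -3x^2 - 29x - 40


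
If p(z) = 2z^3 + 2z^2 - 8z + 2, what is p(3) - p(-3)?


p(3) = 50
p(-3) = -10
p(3) - p(-3) = 50 + 10 = 60


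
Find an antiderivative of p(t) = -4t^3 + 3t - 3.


Reverse power rule on each term:
  ∫ -4t^3 dt = -t^4
  ∫ 3t dt = (3/2)t^2
  ∫ -3 dt = -3t
F(t) = -t^4 + (3/2)t^2 - 3t + C


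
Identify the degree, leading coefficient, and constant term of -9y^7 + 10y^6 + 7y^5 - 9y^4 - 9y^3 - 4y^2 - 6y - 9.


Highest power of y is 7, with coefficient -9. Constant term is -9.
Degree = 7, leading coefficient = -9, constant term = -9


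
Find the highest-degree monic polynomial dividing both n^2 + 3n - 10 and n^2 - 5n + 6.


Factor each:
  n^2 + 3n - 10 = (n - 2)(n + 5)
  n^2 - 5n + 6 = (n - 2)(n - 3)
Common monic factor: n - 2


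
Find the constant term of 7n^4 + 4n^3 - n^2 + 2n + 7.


Read off the constant term: 7


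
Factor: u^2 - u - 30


Roots satisfy r1 + r2 = -b/a = 1 and r1*r2 = c/a = -30.
So r1 = 6, r2 = -5.
u^2 - u - 30 = (u - r1)(u - r2) = (u - 6)(u + 5)


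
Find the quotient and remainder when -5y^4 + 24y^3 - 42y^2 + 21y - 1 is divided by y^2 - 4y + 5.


(-5y^4 + 24y^3 - 42y^2 + 21y - 1) / (y^2 - 4y + 5)
Step 1: -5y^2 * (y^2 - 4y + 5) = -5y^4 + 20y^3 - 25y^2; subtract.
Step 2: 4y * (y^2 - 4y + 5) = 4y^3 - 16y^2 + 20y; subtract.
Step 3: -1 * (y^2 - 4y + 5) = -y^2 + 4y - 5; subtract.
Quotient: -5y^2 + 4y - 1, Remainder: -3y + 4


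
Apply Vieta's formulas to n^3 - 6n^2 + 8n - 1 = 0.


Monic cubic n^3+bn^2+cn+d=0: sum=-b, pairwise sum=c, product=-d.
b=-6, c=8, d=-1
r1+r2+r3 = 6
r1r2+r1r3+r2r3 = 8
r1r2r3 = 1


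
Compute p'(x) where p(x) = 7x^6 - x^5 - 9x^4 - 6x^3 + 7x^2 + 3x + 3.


Apply the power rule term by term:
  d/dx(7x^6) = 42x^5
  d/dx(-x^5) = -5x^4
  d/dx(-9x^4) = -36x^3
  d/dx(-6x^3) = -18x^2
  d/dx(7x^2) = 14x
  d/dx(3x) = 3
  d/dx(3) = 0
p'(x) = 42x^5 - 5x^4 - 36x^3 - 18x^2 + 14x + 3


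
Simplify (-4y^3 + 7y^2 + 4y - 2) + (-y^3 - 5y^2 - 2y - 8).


Align terms by degree and add:
  -4y^3 + 7y^2 + 4y - 2
  -y^3 - 5y^2 - 2y - 8
= -5y^3 + 2y^2 + 2y - 10


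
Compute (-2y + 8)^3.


Expand (-2y + 8)^3 by repeated multiplication:
  (-2y + 8)^2 = 4y^2 - 32y + 64
= -8y^3 + 96y^2 - 384y + 512


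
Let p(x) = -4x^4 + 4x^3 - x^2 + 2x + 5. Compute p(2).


Using direct substitution:
  -4 * (2)^4 = -64
  4 * (2)^3 = 32
  -1 * (2)^2 = -4
  2 * (2)^1 = 4
  constant: 5
Sum = -64 + 32 - 4 + 4 + 5 = -27


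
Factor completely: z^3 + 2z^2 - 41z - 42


Try integer roots (divisors of -42). z=-7: p(-7)=0.
Divide out (z + 7): quotient is z^2 - 5z - 6.
Factor the quadratic: (z - 6)(z + 1)
Result: (z + 7)(z - 6)(z + 1)


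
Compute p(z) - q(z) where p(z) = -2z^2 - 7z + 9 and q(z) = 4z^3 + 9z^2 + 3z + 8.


Distribute the minus sign:
  (-2z^2 - 7z + 9)
- (4z^3 + 9z^2 + 3z + 8)
Negate second polynomial: -4z^3 - 9z^2 - 3z - 8
Add: -4z^3 - 11z^2 - 10z + 1


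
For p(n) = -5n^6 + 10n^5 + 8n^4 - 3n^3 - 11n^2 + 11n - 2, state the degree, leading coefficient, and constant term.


Highest power of n is 6, with coefficient -5. Constant term is -2.
Degree = 6, leading coefficient = -5, constant term = -2


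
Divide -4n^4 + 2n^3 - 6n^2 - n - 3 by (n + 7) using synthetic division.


Synthetic division with c = -7. Coefficients: -4, 2, -6, -1, -3
Bring down -4.
  -4 * -7 = 28; 28 + 2 = 30
  30 * -7 = -210; -210 - 6 = -216
  -216 * -7 = 1512; 1512 - 1 = 1511
  1511 * -7 = -10577; -10577 - 3 = -10580
Quotient: -4n^3 + 30n^2 - 216n + 1511, Remainder: -10580


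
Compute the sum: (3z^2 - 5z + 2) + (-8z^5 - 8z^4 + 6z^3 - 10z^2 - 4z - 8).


Align terms by degree and add:
  3z^2 - 5z + 2
  -8z^5 - 8z^4 + 6z^3 - 10z^2 - 4z - 8
= -8z^5 - 8z^4 + 6z^3 - 7z^2 - 9z - 6


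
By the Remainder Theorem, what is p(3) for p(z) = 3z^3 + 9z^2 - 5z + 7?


By the Remainder Theorem, the remainder equals p(3):
  3*(3)^3 = 81
  9*(3)^2 = 81
  -5*(3)^1 = -15
  constant: 7
Sum: 81 + 81 - 15 + 7 = 154


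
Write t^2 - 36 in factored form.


Roots satisfy r1 + r2 = -b/a = 0 and r1*r2 = c/a = -36.
So r1 = -6, r2 = 6.
t^2 - 36 = (t - r1)(t - r2) = (t + 6)(t - 6)


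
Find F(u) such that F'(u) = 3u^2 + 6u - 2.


Reverse power rule on each term:
  ∫ 3u^2 du = u^3
  ∫ 6u du = 3u^2
  ∫ -2 du = -2u
F(u) = u^3 + 3u^2 - 2u + C


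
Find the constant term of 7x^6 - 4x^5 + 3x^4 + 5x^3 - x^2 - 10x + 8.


Read off the constant term: 8


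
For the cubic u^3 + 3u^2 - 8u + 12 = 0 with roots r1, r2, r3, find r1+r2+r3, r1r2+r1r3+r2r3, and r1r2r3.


Monic cubic u^3+bu^2+cu+d=0: sum=-b, pairwise sum=c, product=-d.
b=3, c=-8, d=12
r1+r2+r3 = -3
r1r2+r1r3+r2r3 = -8
r1r2r3 = -12


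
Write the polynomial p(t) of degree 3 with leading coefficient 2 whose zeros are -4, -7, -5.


p(t) = 2(t + 4)(t + 7)(t + 5)
Expand: 2t^3 + 32t^2 + 166t + 280


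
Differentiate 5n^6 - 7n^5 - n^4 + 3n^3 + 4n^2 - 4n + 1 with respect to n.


Apply the power rule term by term:
  d/dn(5n^6) = 30n^5
  d/dn(-7n^5) = -35n^4
  d/dn(-n^4) = -4n^3
  d/dn(3n^3) = 9n^2
  d/dn(4n^2) = 8n
  d/dn(-4n) = -4
  d/dn(1) = 0
p'(n) = 30n^5 - 35n^4 - 4n^3 + 9n^2 + 8n - 4


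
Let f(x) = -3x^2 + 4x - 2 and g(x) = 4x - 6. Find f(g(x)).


Substitute g(x) into f:
f(g(x)) = -3*(4x - 6)^2 + 4*(4x - 6) + (-2)
(4x - 6)^2 = 16x^2 - 48x + 36
Expand and combine: -48x^2 + 160x - 134


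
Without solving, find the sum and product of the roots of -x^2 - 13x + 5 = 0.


For ax^2+bx+c=0: sum = -b/a, product = c/a.
a=-1, b=-13, c=5
Sum = -(-13)/-1 = -13
Product = (5)/-1 = -5


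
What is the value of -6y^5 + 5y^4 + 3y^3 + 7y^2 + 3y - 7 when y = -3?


Using direct substitution:
  -6 * (-3)^5 = 1458
  5 * (-3)^4 = 405
  3 * (-3)^3 = -81
  7 * (-3)^2 = 63
  3 * (-3)^1 = -9
  constant: -7
Sum = 1458 + 405 - 81 + 63 - 9 - 7 = 1829


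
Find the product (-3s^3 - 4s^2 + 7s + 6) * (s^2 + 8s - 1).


Distribute each term of the first polynomial:
  (-3s^3)(s^2 + 8s - 1) = -3s^5 - 24s^4 + 3s^3
  (-4s^2)(s^2 + 8s - 1) = -4s^4 - 32s^3 + 4s^2
  (7s)(s^2 + 8s - 1) = 7s^3 + 56s^2 - 7s
  (6)(s^2 + 8s - 1) = 6s^2 + 48s - 6
Sum: -3s^5 - 28s^4 - 22s^3 + 66s^2 + 41s - 6


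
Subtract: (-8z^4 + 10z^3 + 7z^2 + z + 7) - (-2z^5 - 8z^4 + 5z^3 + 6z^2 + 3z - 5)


Distribute the minus sign:
  (-8z^4 + 10z^3 + 7z^2 + z + 7)
- (-2z^5 - 8z^4 + 5z^3 + 6z^2 + 3z - 5)
Negate second polynomial: 2z^5 + 8z^4 - 5z^3 - 6z^2 - 3z + 5
Add: 2z^5 + 5z^3 + z^2 - 2z + 12


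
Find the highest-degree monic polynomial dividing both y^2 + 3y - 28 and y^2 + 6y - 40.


Factor each:
  y^2 + 3y - 28 = (y - 4)(y + 7)
  y^2 + 6y - 40 = (y - 4)(y + 10)
Common monic factor: y - 4


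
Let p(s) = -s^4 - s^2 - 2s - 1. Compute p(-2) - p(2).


p(-2) = -17
p(2) = -25
p(-2) - p(2) = -17 + 25 = 8


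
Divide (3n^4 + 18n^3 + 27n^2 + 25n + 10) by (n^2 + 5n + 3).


(3n^4 + 18n^3 + 27n^2 + 25n + 10) / (n^2 + 5n + 3)
Step 1: 3n^2 * (n^2 + 5n + 3) = 3n^4 + 15n^3 + 9n^2; subtract.
Step 2: 3n * (n^2 + 5n + 3) = 3n^3 + 15n^2 + 9n; subtract.
Step 3: 3 * (n^2 + 5n + 3) = 3n^2 + 15n + 9; subtract.
Quotient: 3n^2 + 3n + 3, Remainder: n + 1


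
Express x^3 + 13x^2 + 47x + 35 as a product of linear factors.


Try integer roots (divisors of 35). x=-5: p(-5)=0.
Divide out (x + 5): quotient is x^2 + 8x + 7.
Factor the quadratic: (x + 1)(x + 7)
Result: (x + 5)(x + 1)(x + 7)


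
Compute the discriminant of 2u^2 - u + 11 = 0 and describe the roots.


D = b^2 - 4ac = (-1)^2 - 4(2)(11) = 1 - 88 = -87
Since D < 0: two complex conjugate roots (no real roots)


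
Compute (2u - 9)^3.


Expand (2u - 9)^3 by repeated multiplication:
  (2u - 9)^2 = 4u^2 - 36u + 81
= 8u^3 - 108u^2 + 486u - 729


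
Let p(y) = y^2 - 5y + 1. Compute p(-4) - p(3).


p(-4) = 37
p(3) = -5
p(-4) - p(3) = 37 + 5 = 42


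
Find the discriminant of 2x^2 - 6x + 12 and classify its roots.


D = b^2 - 4ac = (-6)^2 - 4(2)(12) = 36 - 96 = -60
Since D < 0: two complex conjugate roots (no real roots)


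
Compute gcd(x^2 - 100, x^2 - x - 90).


Factor each:
  x^2 - 100 = (x - 10)(x + 10)
  x^2 - x - 90 = (x - 10)(x + 9)
Common monic factor: x - 10


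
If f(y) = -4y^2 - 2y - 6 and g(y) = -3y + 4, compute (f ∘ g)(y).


Substitute g(y) into f:
f(g(y)) = -4*(-3y + 4)^2 + (-2)*(-3y + 4) + (-6)
(-3y + 4)^2 = 9y^2 - 24y + 16
Expand and combine: -36y^2 + 102y - 78


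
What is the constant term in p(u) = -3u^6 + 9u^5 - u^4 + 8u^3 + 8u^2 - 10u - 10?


Read off the constant term: -10


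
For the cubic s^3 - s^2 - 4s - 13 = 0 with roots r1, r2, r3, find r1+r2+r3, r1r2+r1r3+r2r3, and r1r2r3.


Monic cubic s^3+bs^2+cs+d=0: sum=-b, pairwise sum=c, product=-d.
b=-1, c=-4, d=-13
r1+r2+r3 = 1
r1r2+r1r3+r2r3 = -4
r1r2r3 = 13


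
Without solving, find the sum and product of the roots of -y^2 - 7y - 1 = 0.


For ay^2+by+c=0: sum = -b/a, product = c/a.
a=-1, b=-7, c=-1
Sum = -(-7)/-1 = -7
Product = (-1)/-1 = 1


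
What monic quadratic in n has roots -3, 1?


p(n) = (n + 3)(n - 1)
Expand: n^2 + 2n - 3


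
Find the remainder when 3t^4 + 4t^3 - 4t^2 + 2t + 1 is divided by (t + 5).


By the Remainder Theorem, the remainder equals p(-5):
  3*(-5)^4 = 1875
  4*(-5)^3 = -500
  -4*(-5)^2 = -100
  2*(-5)^1 = -10
  constant: 1
Sum: 1875 - 500 - 100 - 10 + 1 = 1266


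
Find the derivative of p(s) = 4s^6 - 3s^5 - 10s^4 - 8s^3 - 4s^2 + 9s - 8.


Apply the power rule term by term:
  d/ds(4s^6) = 24s^5
  d/ds(-3s^5) = -15s^4
  d/ds(-10s^4) = -40s^3
  d/ds(-8s^3) = -24s^2
  d/ds(-4s^2) = -8s
  d/ds(9s) = 9
  d/ds(-8) = 0
p'(s) = 24s^5 - 15s^4 - 40s^3 - 24s^2 - 8s + 9


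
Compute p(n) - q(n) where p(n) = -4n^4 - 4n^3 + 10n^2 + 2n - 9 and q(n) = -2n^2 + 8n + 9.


Distribute the minus sign:
  (-4n^4 - 4n^3 + 10n^2 + 2n - 9)
- (-2n^2 + 8n + 9)
Negate second polynomial: 2n^2 - 8n - 9
Add: -4n^4 - 4n^3 + 12n^2 - 6n - 18


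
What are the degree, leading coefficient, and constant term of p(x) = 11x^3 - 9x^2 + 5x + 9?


Highest power of x is 3, with coefficient 11. Constant term is 9.
Degree = 3, leading coefficient = 11, constant term = 9


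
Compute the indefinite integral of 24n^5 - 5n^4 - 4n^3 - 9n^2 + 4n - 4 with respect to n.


Reverse power rule on each term:
  ∫ 24n^5 dn = 4n^6
  ∫ -5n^4 dn = -n^5
  ∫ -4n^3 dn = -n^4
  ∫ -9n^2 dn = -3n^3
  ∫ 4n dn = 2n^2
  ∫ -4 dn = -4n
F(n) = 4n^6 - n^5 - n^4 - 3n^3 + 2n^2 - 4n + C
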